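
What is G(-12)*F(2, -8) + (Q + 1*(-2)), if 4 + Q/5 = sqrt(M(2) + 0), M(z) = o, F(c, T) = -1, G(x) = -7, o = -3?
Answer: -15 + 5*I*sqrt(3) ≈ -15.0 + 8.6602*I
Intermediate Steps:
M(z) = -3
Q = -20 + 5*I*sqrt(3) (Q = -20 + 5*sqrt(-3 + 0) = -20 + 5*sqrt(-3) = -20 + 5*(I*sqrt(3)) = -20 + 5*I*sqrt(3) ≈ -20.0 + 8.6602*I)
G(-12)*F(2, -8) + (Q + 1*(-2)) = -7*(-1) + ((-20 + 5*I*sqrt(3)) + 1*(-2)) = 7 + ((-20 + 5*I*sqrt(3)) - 2) = 7 + (-22 + 5*I*sqrt(3)) = -15 + 5*I*sqrt(3)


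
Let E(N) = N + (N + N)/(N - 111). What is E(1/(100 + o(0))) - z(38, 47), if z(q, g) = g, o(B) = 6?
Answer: -58601677/1247090 ≈ -46.991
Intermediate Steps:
E(N) = N + 2*N/(-111 + N) (E(N) = N + (2*N)/(-111 + N) = N + 2*N/(-111 + N))
E(1/(100 + o(0))) - z(38, 47) = (-109 + 1/(100 + 6))/((100 + 6)*(-111 + 1/(100 + 6))) - 1*47 = (-109 + 1/106)/(106*(-111 + 1/106)) - 47 = (1/106)*(-11553/106)/(-11765/106) - 47 = (1/106)*(-106/11765)*(-11553/106) - 47 = 11553/1247090 - 47 = -58601677/1247090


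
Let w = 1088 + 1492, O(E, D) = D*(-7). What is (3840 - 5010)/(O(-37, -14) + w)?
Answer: -45/103 ≈ -0.43689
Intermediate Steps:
O(E, D) = -7*D
w = 2580
(3840 - 5010)/(O(-37, -14) + w) = (3840 - 5010)/(-7*(-14) + 2580) = -1170/(98 + 2580) = -1170/2678 = -1170*1/2678 = -45/103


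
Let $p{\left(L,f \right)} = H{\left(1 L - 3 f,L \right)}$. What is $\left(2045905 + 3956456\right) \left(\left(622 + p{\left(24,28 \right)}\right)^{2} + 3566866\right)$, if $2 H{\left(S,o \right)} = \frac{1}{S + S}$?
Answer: $\frac{151883543626344689}{6400} \approx 2.3732 \cdot 10^{13}$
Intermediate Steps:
$H{\left(S,o \right)} = \frac{1}{4 S}$ ($H{\left(S,o \right)} = \frac{1}{2 \left(S + S\right)} = \frac{1}{2 \cdot 2 S} = \frac{\frac{1}{2} \frac{1}{S}}{2} = \frac{1}{4 S}$)
$p{\left(L,f \right)} = \frac{1}{4 \left(L - 3 f\right)}$ ($p{\left(L,f \right)} = \frac{1}{4 \left(1 L - 3 f\right)} = \frac{1}{4 \left(L - 3 f\right)}$)
$\left(2045905 + 3956456\right) \left(\left(622 + p{\left(24,28 \right)}\right)^{2} + 3566866\right) = \left(2045905 + 3956456\right) \left(\left(622 + \frac{1}{4 \left(24 - 84\right)}\right)^{2} + 3566866\right) = 6002361 \left(\left(622 + \frac{1}{4 \left(24 - 84\right)}\right)^{2} + 3566866\right) = 6002361 \left(\left(622 + \frac{1}{4 \left(-60\right)}\right)^{2} + 3566866\right) = 6002361 \left(\left(622 + \frac{1}{4} \left(- \frac{1}{60}\right)\right)^{2} + 3566866\right) = 6002361 \left(\left(622 - \frac{1}{240}\right)^{2} + 3566866\right) = 6002361 \left(\left(\frac{149279}{240}\right)^{2} + 3566866\right) = 6002361 \left(\frac{22284219841}{57600} + 3566866\right) = 6002361 \cdot \frac{227735701441}{57600} = \frac{151883543626344689}{6400}$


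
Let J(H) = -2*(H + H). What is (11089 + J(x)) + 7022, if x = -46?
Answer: 18295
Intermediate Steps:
J(H) = -4*H
(11089 + J(x)) + 7022 = (11089 - 4*(-46)) + 7022 = (11089 + 184) + 7022 = 11273 + 7022 = 18295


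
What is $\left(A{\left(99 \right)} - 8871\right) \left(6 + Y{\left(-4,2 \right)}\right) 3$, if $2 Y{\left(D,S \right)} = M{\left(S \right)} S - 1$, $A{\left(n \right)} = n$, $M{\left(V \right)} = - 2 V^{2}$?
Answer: $65790$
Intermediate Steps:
$Y{\left(D,S \right)} = - \frac{1}{2} - S^{3}$ ($Y{\left(D,S \right)} = \frac{- 2 S^{2} S - 1}{2} = \frac{- 2 S^{3} - 1}{2} = \frac{-1 - 2 S^{3}}{2} = - \frac{1}{2} - S^{3}$)
$\left(A{\left(99 \right)} - 8871\right) \left(6 + Y{\left(-4,2 \right)}\right) 3 = \left(99 - 8871\right) \left(6 - \frac{17}{2}\right) 3 = - 8772 \left(6 - \frac{17}{2}\right) 3 = - 8772 \left(\left(- \frac{5}{2}\right) 3\right) = \left(-8772\right) \left(- \frac{15}{2}\right) = 65790$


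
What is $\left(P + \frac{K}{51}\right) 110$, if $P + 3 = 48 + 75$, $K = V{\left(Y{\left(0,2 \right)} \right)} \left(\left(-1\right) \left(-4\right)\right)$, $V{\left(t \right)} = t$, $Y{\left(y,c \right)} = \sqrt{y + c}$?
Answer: $13200 + \frac{440 \sqrt{2}}{51} \approx 13212.0$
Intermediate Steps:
$Y{\left(y,c \right)} = \sqrt{c + y}$
$K = 4 \sqrt{2}$ ($K = \sqrt{2 + 0} \left(\left(-1\right) \left(-4\right)\right) = \sqrt{2} \cdot 4 = 4 \sqrt{2} \approx 5.6569$)
$P = 120$ ($P = -3 + \left(48 + 75\right) = -3 + 123 = 120$)
$\left(P + \frac{K}{51}\right) 110 = \left(120 + \frac{4 \sqrt{2}}{51}\right) 110 = 13200 + \frac{440 \sqrt{2}}{51}$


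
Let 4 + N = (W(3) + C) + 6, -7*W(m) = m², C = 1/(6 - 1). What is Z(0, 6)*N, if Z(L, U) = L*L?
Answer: 0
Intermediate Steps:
C = ⅕ (C = 1/5 = ⅕ ≈ 0.20000)
Z(L, U) = L²
W(m) = -m²/7
N = 32/35 (N = -4 + ((-⅐*3² + ⅕) + 6) = -4 + ((-⅐*9 + ⅕) + 6) = -4 + ((-9/7 + ⅕) + 6) = -4 + (-38/35 + 6) = -4 + 172/35 = 32/35 ≈ 0.91429)
Z(0, 6)*N = 0²*(32/35) = 0*(32/35) = 0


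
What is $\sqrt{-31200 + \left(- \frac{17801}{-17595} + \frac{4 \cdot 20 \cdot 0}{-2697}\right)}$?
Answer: $\frac{i \sqrt{1073189819045}}{5865} \approx 176.63 i$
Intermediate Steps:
$\sqrt{-31200 + \left(- \frac{17801}{-17595} + \frac{4 \cdot 20 \cdot 0}{-2697}\right)} = \sqrt{-31200 + \left(\left(-17801\right) \left(- \frac{1}{17595}\right) + 80 \cdot 0 \left(- \frac{1}{2697}\right)\right)} = \sqrt{-31200 + \left(\frac{17801}{17595} + 0 \left(- \frac{1}{2697}\right)\right)} = \sqrt{-31200 + \left(\frac{17801}{17595} + 0\right)} = \sqrt{-31200 + \frac{17801}{17595}} = \sqrt{- \frac{548946199}{17595}} = \frac{i \sqrt{1073189819045}}{5865}$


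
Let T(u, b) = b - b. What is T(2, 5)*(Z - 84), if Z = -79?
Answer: 0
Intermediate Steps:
T(u, b) = 0
T(2, 5)*(Z - 84) = 0*(-79 - 84) = 0*(-163) = 0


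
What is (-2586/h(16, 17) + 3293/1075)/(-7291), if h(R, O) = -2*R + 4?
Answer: -1436077/109729550 ≈ -0.013087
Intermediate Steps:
h(R, O) = 4 - 2*R
(-2586/h(16, 17) + 3293/1075)/(-7291) = (-2586/(4 - 2*16) + 3293/1075)/(-7291) = (-2586/(4 - 32) + 3293*(1/1075))*(-1/7291) = (-2586/(-28) + 3293/1075)*(-1/7291) = (-2586*(-1/28) + 3293/1075)*(-1/7291) = (1293/14 + 3293/1075)*(-1/7291) = (1436077/15050)*(-1/7291) = -1436077/109729550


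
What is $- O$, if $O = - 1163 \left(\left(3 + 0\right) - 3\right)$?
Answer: $0$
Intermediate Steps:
$O = 0$ ($O = - 1163 \left(3 - 3\right) = \left(-1163\right) 0 = 0$)
$- O = \left(-1\right) 0 = 0$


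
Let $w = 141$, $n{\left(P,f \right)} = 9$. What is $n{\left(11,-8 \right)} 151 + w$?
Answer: $1500$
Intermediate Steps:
$n{\left(11,-8 \right)} 151 + w = 9 \cdot 151 + 141 = 1359 + 141 = 1500$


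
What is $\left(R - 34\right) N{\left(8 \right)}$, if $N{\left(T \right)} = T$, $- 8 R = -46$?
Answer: $-226$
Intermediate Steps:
$R = \frac{23}{4}$ ($R = \left(- \frac{1}{8}\right) \left(-46\right) = \frac{23}{4} \approx 5.75$)
$\left(R - 34\right) N{\left(8 \right)} = \left(\frac{23}{4} - 34\right) 8 = \left(- \frac{113}{4}\right) 8 = -226$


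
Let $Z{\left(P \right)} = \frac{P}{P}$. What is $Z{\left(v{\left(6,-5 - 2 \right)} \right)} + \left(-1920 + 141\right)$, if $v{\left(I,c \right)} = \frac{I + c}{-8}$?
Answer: $-1778$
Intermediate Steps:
$v{\left(I,c \right)} = - \frac{I}{8} - \frac{c}{8}$ ($v{\left(I,c \right)} = \left(I + c\right) \left(- \frac{1}{8}\right) = - \frac{I}{8} - \frac{c}{8}$)
$Z{\left(P \right)} = 1$
$Z{\left(v{\left(6,-5 - 2 \right)} \right)} + \left(-1920 + 141\right) = 1 + \left(-1920 + 141\right) = 1 - 1779 = -1778$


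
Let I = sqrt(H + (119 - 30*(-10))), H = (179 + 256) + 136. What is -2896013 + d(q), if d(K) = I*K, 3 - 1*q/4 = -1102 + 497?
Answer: -2896013 + 7296*sqrt(110) ≈ -2.8195e+6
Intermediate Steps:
H = 571 (H = 435 + 136 = 571)
q = 2432 (q = 12 - 4*(-1102 + 497) = 12 - 4*(-605) = 12 + 2420 = 2432)
I = 3*sqrt(110) (I = sqrt(571 + (119 - 30*(-10))) = sqrt(571 + (119 - 1*(-300))) = sqrt(571 + (119 + 300)) = sqrt(571 + 419) = sqrt(990) = 3*sqrt(110) ≈ 31.464)
d(K) = 3*K*sqrt(110) (d(K) = (3*sqrt(110))*K = 3*K*sqrt(110))
-2896013 + d(q) = -2896013 + 3*2432*sqrt(110) = -2896013 + 7296*sqrt(110)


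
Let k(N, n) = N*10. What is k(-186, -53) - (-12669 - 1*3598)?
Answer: 14407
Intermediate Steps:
k(N, n) = 10*N
k(-186, -53) - (-12669 - 1*3598) = 10*(-186) - (-12669 - 1*3598) = -1860 - (-12669 - 3598) = -1860 - 1*(-16267) = -1860 + 16267 = 14407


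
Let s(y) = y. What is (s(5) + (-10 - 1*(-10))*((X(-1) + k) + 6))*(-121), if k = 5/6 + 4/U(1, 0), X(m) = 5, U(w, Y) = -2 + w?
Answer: -605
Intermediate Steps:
k = -19/6 (k = 5/6 + 4/(-2 + 1) = 5*(1/6) + 4/(-1) = 5/6 + 4*(-1) = 5/6 - 4 = -19/6 ≈ -3.1667)
(s(5) + (-10 - 1*(-10))*((X(-1) + k) + 6))*(-121) = (5 + (-10 - 1*(-10))*((5 - 19/6) + 6))*(-121) = (5 + (-10 + 10)*(11/6 + 6))*(-121) = (5 + 0*(47/6))*(-121) = (5 + 0)*(-121) = 5*(-121) = -605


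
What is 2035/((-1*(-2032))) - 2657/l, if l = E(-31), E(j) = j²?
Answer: -3443389/1952752 ≈ -1.7634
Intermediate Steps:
l = 961 (l = (-31)² = 961)
2035/((-1*(-2032))) - 2657/l = 2035/((-1*(-2032))) - 2657/961 = 2035/2032 - 2657*1/961 = 2035*(1/2032) - 2657/961 = 2035/2032 - 2657/961 = -3443389/1952752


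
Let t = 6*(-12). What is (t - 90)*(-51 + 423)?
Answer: -60264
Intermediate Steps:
t = -72
(t - 90)*(-51 + 423) = (-72 - 90)*(-51 + 423) = -162*372 = -60264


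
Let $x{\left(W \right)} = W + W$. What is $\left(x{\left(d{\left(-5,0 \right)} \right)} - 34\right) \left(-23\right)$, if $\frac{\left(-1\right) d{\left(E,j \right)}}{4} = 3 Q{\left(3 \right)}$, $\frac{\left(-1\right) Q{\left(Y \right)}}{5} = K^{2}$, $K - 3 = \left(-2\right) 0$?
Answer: $-24058$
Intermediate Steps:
$K = 3$ ($K = 3 - 0 = 3 + 0 = 3$)
$Q{\left(Y \right)} = -45$ ($Q{\left(Y \right)} = - 5 \cdot 3^{2} = \left(-5\right) 9 = -45$)
$d{\left(E,j \right)} = 540$ ($d{\left(E,j \right)} = - 4 \cdot 3 \left(-45\right) = \left(-4\right) \left(-135\right) = 540$)
$x{\left(W \right)} = 2 W$
$\left(x{\left(d{\left(-5,0 \right)} \right)} - 34\right) \left(-23\right) = \left(2 \cdot 540 - 34\right) \left(-23\right) = \left(1080 - 34\right) \left(-23\right) = 1046 \left(-23\right) = -24058$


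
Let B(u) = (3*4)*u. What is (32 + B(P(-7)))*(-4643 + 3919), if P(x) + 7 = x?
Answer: 98464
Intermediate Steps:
P(x) = -7 + x
B(u) = 12*u
(32 + B(P(-7)))*(-4643 + 3919) = (32 + 12*(-7 - 7))*(-4643 + 3919) = (32 + 12*(-14))*(-724) = (32 - 168)*(-724) = -136*(-724) = 98464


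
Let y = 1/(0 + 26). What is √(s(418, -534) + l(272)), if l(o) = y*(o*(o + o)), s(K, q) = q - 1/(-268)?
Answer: √15649491299/1742 ≈ 71.813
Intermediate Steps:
y = 1/26 ≈ 0.038462
s(K, q) = 1/268 + q (s(K, q) = q - 1*(-1/268) = q + 1/268 = 1/268 + q)
l(o) = o²/13 (l(o) = (o*(o + o))/26 = (o*(2*o))/26 = (2*o²)/26 = o²/13)
√(s(418, -534) + l(272)) = √((1/268 - 534) + (1/13)*272²) = √(-143111/268 + (1/13)*73984) = √(-143111/268 + 73984/13) = √(17967269/3484) = √15649491299/1742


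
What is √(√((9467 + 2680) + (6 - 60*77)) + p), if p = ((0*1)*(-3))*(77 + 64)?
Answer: 3*93^(¼) ≈ 9.3163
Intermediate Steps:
p = 0 (p = (0*(-3))*141 = 0*141 = 0)
√(√((9467 + 2680) + (6 - 60*77)) + p) = √(√((9467 + 2680) + (6 - 60*77)) + 0) = √(√(12147 + (6 - 4620)) + 0) = √(√(12147 - 4614) + 0) = √(√7533 + 0) = √(9*√93 + 0) = √(9*√93) = 3*93^(¼)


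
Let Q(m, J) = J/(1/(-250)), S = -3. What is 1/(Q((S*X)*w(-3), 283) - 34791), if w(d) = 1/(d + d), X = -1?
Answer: -1/105541 ≈ -9.4750e-6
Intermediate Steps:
w(d) = 1/(2*d)
Q(m, J) = -250*J (Q(m, J) = J/(-1/250) = J*(-250) = -250*J)
1/(Q((S*X)*w(-3), 283) - 34791) = 1/(-250*283 - 34791) = 1/(-70750 - 34791) = 1/(-105541) = -1/105541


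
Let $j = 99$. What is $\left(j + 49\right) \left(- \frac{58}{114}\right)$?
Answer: $- \frac{4292}{57} \approx -75.298$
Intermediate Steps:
$\left(j + 49\right) \left(- \frac{58}{114}\right) = \left(99 + 49\right) \left(- \frac{58}{114}\right) = 148 \left(\left(-58\right) \frac{1}{114}\right) = 148 \left(- \frac{29}{57}\right) = - \frac{4292}{57}$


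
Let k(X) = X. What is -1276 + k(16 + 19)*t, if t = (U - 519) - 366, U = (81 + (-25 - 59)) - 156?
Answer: -37816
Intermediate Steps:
U = -159 (U = (81 - 84) - 156 = -3 - 156 = -159)
t = -1044 (t = (-159 - 519) - 366 = -678 - 366 = -1044)
-1276 + k(16 + 19)*t = -1276 + (16 + 19)*(-1044) = -1276 + 35*(-1044) = -1276 - 36540 = -37816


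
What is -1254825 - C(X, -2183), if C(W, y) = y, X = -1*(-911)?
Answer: -1252642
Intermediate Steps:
X = 911
-1254825 - C(X, -2183) = -1254825 - 1*(-2183) = -1254825 + 2183 = -1252642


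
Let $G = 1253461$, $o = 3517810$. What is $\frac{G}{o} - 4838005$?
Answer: $- \frac{1001128300917}{206930} \approx -4.838 \cdot 10^{6}$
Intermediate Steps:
$\frac{G}{o} - 4838005 = \frac{1253461}{3517810} - 4838005 = 1253461 \cdot \frac{1}{3517810} - 4838005 = \frac{73733}{206930} - 4838005 = - \frac{1001128300917}{206930}$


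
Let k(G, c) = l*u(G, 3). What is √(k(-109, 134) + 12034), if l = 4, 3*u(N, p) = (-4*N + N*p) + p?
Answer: 5*√4386/3 ≈ 110.38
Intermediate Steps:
u(N, p) = -4*N/3 + p/3 + N*p/3 (u(N, p) = ((-4*N + N*p) + p)/3 = (p - 4*N + N*p)/3 = -4*N/3 + p/3 + N*p/3)
k(G, c) = 4 - 4*G/3 (k(G, c) = 4*(-4*G/3 + (⅓)*3 + (⅓)*G*3) = 4*(-4*G/3 + 1 + G) = 4*(1 - G/3) = 4 - 4*G/3)
√(k(-109, 134) + 12034) = √((4 - 4/3*(-109)) + 12034) = √((4 + 436/3) + 12034) = √(448/3 + 12034) = √(36550/3) = 5*√4386/3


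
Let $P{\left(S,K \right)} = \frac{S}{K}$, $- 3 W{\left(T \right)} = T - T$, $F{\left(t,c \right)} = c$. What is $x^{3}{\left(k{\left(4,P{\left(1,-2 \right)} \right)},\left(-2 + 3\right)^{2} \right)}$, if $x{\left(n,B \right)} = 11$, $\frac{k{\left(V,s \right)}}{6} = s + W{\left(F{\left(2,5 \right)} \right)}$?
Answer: $1331$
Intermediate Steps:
$W{\left(T \right)} = 0$ ($W{\left(T \right)} = - \frac{T - T}{3} = \left(- \frac{1}{3}\right) 0 = 0$)
$k{\left(V,s \right)} = 6 s$ ($k{\left(V,s \right)} = 6 \left(s + 0\right) = 6 s$)
$x^{3}{\left(k{\left(4,P{\left(1,-2 \right)} \right)},\left(-2 + 3\right)^{2} \right)} = 11^{3} = 1331$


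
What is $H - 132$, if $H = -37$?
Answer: $-169$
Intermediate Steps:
$H - 132 = -37 - 132 = -169$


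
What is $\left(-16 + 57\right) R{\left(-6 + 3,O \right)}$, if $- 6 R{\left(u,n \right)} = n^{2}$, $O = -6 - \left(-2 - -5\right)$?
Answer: $- \frac{1107}{2} \approx -553.5$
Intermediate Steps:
$O = -9$ ($O = -6 - \left(-2 + 5\right) = -6 - 3 = -9$)
$R{\left(u,n \right)} = - \frac{n^{2}}{6}$
$\left(-16 + 57\right) R{\left(-6 + 3,O \right)} = \left(-16 + 57\right) \left(- \frac{\left(-9\right)^{2}}{6}\right) = 41 \left(\left(- \frac{1}{6}\right) 81\right) = 41 \left(- \frac{27}{2}\right) = - \frac{1107}{2}$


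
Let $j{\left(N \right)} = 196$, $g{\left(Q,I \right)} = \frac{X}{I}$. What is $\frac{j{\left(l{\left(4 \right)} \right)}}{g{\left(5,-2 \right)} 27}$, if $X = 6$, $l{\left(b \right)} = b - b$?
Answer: $- \frac{196}{81} \approx -2.4198$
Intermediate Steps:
$l{\left(b \right)} = 0$
$g{\left(Q,I \right)} = \frac{6}{I}$
$\frac{j{\left(l{\left(4 \right)} \right)}}{g{\left(5,-2 \right)} 27} = \frac{196}{\frac{6}{-2} \cdot 27} = \frac{196}{6 \left(- \frac{1}{2}\right) 27} = \frac{196}{\left(-3\right) 27} = \frac{196}{-81} = 196 \left(- \frac{1}{81}\right) = - \frac{196}{81}$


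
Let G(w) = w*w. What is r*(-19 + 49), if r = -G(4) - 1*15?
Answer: -930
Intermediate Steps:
G(w) = w**2
r = -31 (r = -1*4**2 - 1*15 = -1*16 - 15 = -16 - 15 = -31)
r*(-19 + 49) = -31*(-19 + 49) = -31*30 = -930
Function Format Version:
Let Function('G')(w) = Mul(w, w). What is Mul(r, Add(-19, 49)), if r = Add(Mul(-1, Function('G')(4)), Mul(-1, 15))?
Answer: -930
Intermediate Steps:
Function('G')(w) = Pow(w, 2)
r = -31 (r = Add(Mul(-1, Pow(4, 2)), Mul(-1, 15)) = Add(Mul(-1, 16), -15) = Add(-16, -15) = -31)
Mul(r, Add(-19, 49)) = Mul(-31, Add(-19, 49)) = Mul(-31, 30) = -930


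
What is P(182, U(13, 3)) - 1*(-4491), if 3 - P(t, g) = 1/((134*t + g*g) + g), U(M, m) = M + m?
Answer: 110822039/24660 ≈ 4494.0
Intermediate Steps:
P(t, g) = 3 - 1/(g + g**2 + 134*t) (P(t, g) = 3 - 1/((134*t + g*g) + g) = 3 - 1/((134*t + g**2) + g) = 3 - 1/((g**2 + 134*t) + g) = 3 - 1/(g + g**2 + 134*t))
P(182, U(13, 3)) - 1*(-4491) = (-1 + 3*(13 + 3) + 3*(13 + 3)**2 + 402*182)/((13 + 3) + (13 + 3)**2 + 134*182) - 1*(-4491) = (-1 + 3*16 + 3*16**2 + 73164)/(16 + 16**2 + 24388) + 4491 = (-1 + 48 + 3*256 + 73164)/(16 + 256 + 24388) + 4491 = (-1 + 48 + 768 + 73164)/24660 + 4491 = (1/24660)*73979 + 4491 = 73979/24660 + 4491 = 110822039/24660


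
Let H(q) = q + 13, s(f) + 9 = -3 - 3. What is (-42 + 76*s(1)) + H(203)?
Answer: -966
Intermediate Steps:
s(f) = -15 (s(f) = -9 + (-3 - 3) = -9 - 6 = -15)
H(q) = 13 + q
(-42 + 76*s(1)) + H(203) = (-42 + 76*(-15)) + (13 + 203) = (-42 - 1140) + 216 = -1182 + 216 = -966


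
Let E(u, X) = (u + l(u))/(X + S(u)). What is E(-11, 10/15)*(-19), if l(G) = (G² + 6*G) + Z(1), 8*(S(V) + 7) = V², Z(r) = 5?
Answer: -22344/211 ≈ -105.90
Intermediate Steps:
S(V) = -7 + V²/8
l(G) = 5 + G² + 6*G (l(G) = (G² + 6*G) + 5 = 5 + G² + 6*G)
E(u, X) = (5 + u² + 7*u)/(-7 + X + u²/8) (E(u, X) = (u + (5 + u² + 6*u))/(X + (-7 + u²/8)) = (5 + u² + 7*u)/(-7 + X + u²/8))
E(-11, 10/15)*(-19) = (8*(5 + (-11)² + 7*(-11))/(-56 + (-11)² + 8*(10/15)))*(-19) = (8*(5 + 121 - 77)/(-56 + 121 + 8*(10*(1/15))))*(-19) = (8*49/(-56 + 121 + 8*(⅔)))*(-19) = (8*49/(-56 + 121 + 16/3))*(-19) = (8*49/(211/3))*(-19) = (8*(3/211)*49)*(-19) = (1176/211)*(-19) = -22344/211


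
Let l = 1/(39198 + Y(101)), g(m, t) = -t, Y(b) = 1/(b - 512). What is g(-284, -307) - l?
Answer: 4945885328/16110377 ≈ 307.00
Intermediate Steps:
Y(b) = 1/(-512 + b)
l = 411/16110377 (l = 1/(39198 + 1/(-512 + 101)) = 1/(39198 + 1/(-411)) = 1/(39198 - 1/411) = 1/(16110377/411) = 411/16110377 ≈ 2.5512e-5)
g(-284, -307) - l = -1*(-307) - 1*411/16110377 = 307 - 411/16110377 = 4945885328/16110377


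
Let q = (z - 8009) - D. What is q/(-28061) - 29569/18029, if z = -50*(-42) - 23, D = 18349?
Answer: -35633960/45991979 ≈ -0.77479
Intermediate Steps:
z = 2077 (z = 2100 - 23 = 2077)
q = -24281 (q = (2077 - 8009) - 1*18349 = -5932 - 18349 = -24281)
q/(-28061) - 29569/18029 = -24281/(-28061) - 29569/18029 = -24281*(-1/28061) - 29569*1/18029 = 24281/28061 - 29569/18029 = -35633960/45991979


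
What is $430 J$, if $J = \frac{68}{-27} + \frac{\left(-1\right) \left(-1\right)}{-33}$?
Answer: $- \frac{325510}{297} \approx -1096.0$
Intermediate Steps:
$J = - \frac{757}{297}$ ($J = 68 \left(- \frac{1}{27}\right) + 1 \left(- \frac{1}{33}\right) = - \frac{68}{27} - \frac{1}{33} = - \frac{757}{297} \approx -2.5488$)
$430 J = 430 \left(- \frac{757}{297}\right) = - \frac{325510}{297}$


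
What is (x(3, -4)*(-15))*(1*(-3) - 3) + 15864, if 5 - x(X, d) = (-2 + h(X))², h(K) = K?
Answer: 16224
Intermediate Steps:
x(X, d) = 5 - (-2 + X)²
(x(3, -4)*(-15))*(1*(-3) - 3) + 15864 = ((5 - (-2 + 3)²)*(-15))*(1*(-3) - 3) + 15864 = ((5 - 1*1²)*(-15))*(-3 - 3) + 15864 = ((5 - 1*1)*(-15))*(-6) + 15864 = ((5 - 1)*(-15))*(-6) + 15864 = (4*(-15))*(-6) + 15864 = -60*(-6) + 15864 = 360 + 15864 = 16224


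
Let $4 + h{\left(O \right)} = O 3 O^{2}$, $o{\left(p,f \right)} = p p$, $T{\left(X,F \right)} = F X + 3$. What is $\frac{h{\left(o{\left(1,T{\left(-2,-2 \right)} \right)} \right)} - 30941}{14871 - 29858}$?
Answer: $\frac{30942}{14987} \approx 2.0646$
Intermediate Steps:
$T{\left(X,F \right)} = 3 + F X$
$o{\left(p,f \right)} = p^{2}$
$h{\left(O \right)} = -4 + 3 O^{3}$ ($h{\left(O \right)} = -4 + O 3 O^{2} = -4 + 3 O O^{2} = -4 + 3 O^{3}$)
$\frac{h{\left(o{\left(1,T{\left(-2,-2 \right)} \right)} \right)} - 30941}{14871 - 29858} = \frac{\left(-4 + 3 \left(1^{2}\right)^{3}\right) - 30941}{14871 - 29858} = \frac{\left(-4 + 3 \cdot 1^{3}\right) - 30941}{-14987} = \left(\left(-4 + 3 \cdot 1\right) - 30941\right) \left(- \frac{1}{14987}\right) = \left(\left(-4 + 3\right) - 30941\right) \left(- \frac{1}{14987}\right) = \left(-1 - 30941\right) \left(- \frac{1}{14987}\right) = \left(-30942\right) \left(- \frac{1}{14987}\right) = \frac{30942}{14987}$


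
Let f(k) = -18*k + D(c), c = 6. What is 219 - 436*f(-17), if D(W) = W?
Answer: -135813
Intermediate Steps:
f(k) = 6 - 18*k (f(k) = -18*k + 6 = 6 - 18*k)
219 - 436*f(-17) = 219 - 436*(6 - 18*(-17)) = 219 - 436*(6 + 306) = 219 - 436*312 = 219 - 136032 = -135813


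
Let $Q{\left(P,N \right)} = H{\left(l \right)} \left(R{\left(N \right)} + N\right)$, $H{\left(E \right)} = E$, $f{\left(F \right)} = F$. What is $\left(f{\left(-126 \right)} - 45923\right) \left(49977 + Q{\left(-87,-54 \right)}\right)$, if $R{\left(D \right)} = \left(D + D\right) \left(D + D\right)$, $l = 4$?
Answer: $-4439906433$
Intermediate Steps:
$R{\left(D \right)} = 4 D^{2}$ ($R{\left(D \right)} = 2 D 2 D = 4 D^{2}$)
$Q{\left(P,N \right)} = 4 N + 16 N^{2}$ ($Q{\left(P,N \right)} = 4 \left(4 N^{2} + N\right) = 4 \left(N + 4 N^{2}\right) = 4 N + 16 N^{2}$)
$\left(f{\left(-126 \right)} - 45923\right) \left(49977 + Q{\left(-87,-54 \right)}\right) = \left(-126 - 45923\right) \left(49977 + 4 \left(-54\right) \left(1 + 4 \left(-54\right)\right)\right) = - 46049 \left(49977 + 4 \left(-54\right) \left(1 - 216\right)\right) = - 46049 \left(49977 + 4 \left(-54\right) \left(-215\right)\right) = - 46049 \left(49977 + 46440\right) = \left(-46049\right) 96417 = -4439906433$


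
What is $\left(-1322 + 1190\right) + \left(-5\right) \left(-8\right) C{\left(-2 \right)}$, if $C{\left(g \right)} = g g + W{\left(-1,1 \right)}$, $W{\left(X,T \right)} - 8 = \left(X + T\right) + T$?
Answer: $388$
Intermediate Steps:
$W{\left(X,T \right)} = 8 + X + 2 T$ ($W{\left(X,T \right)} = 8 + \left(\left(X + T\right) + T\right) = 8 + \left(\left(T + X\right) + T\right) = 8 + \left(X + 2 T\right) = 8 + X + 2 T$)
$C{\left(g \right)} = 9 + g^{2}$ ($C{\left(g \right)} = g g + \left(8 - 1 + 2 \cdot 1\right) = g^{2} + \left(8 - 1 + 2\right) = g^{2} + 9 = 9 + g^{2}$)
$\left(-1322 + 1190\right) + \left(-5\right) \left(-8\right) C{\left(-2 \right)} = \left(-1322 + 1190\right) + \left(-5\right) \left(-8\right) \left(9 + \left(-2\right)^{2}\right) = -132 + 40 \left(9 + 4\right) = -132 + 40 \cdot 13 = -132 + 520 = 388$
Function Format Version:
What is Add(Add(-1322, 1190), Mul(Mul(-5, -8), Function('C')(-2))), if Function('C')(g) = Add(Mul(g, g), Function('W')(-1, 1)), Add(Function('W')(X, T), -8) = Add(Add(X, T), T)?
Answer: 388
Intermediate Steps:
Function('W')(X, T) = Add(8, X, Mul(2, T)) (Function('W')(X, T) = Add(8, Add(Add(X, T), T)) = Add(8, Add(Add(T, X), T)) = Add(8, Add(X, Mul(2, T))) = Add(8, X, Mul(2, T)))
Function('C')(g) = Add(9, Pow(g, 2)) (Function('C')(g) = Add(Mul(g, g), Add(8, -1, Mul(2, 1))) = Add(Pow(g, 2), Add(8, -1, 2)) = Add(Pow(g, 2), 9) = Add(9, Pow(g, 2)))
Add(Add(-1322, 1190), Mul(Mul(-5, -8), Function('C')(-2))) = Add(Add(-1322, 1190), Mul(Mul(-5, -8), Add(9, Pow(-2, 2)))) = Add(-132, Mul(40, Add(9, 4))) = Add(-132, Mul(40, 13)) = Add(-132, 520) = 388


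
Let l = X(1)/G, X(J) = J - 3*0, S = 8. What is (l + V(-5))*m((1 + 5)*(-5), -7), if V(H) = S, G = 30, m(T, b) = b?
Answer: -1687/30 ≈ -56.233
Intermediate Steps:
X(J) = J (X(J) = J + 0 = J)
V(H) = 8
l = 1/30 ≈ 0.033333
(l + V(-5))*m((1 + 5)*(-5), -7) = (1/30 + 8)*(-7) = (241/30)*(-7) = -1687/30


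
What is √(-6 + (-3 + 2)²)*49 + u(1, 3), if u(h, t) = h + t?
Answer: 4 + 49*I*√5 ≈ 4.0 + 109.57*I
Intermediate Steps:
√(-6 + (-3 + 2)²)*49 + u(1, 3) = √(-6 + (-3 + 2)²)*49 + (1 + 3) = √(-6 + (-1)²)*49 + 4 = √(-6 + 1)*49 + 4 = √(-5)*49 + 4 = (I*√5)*49 + 4 = 49*I*√5 + 4 = 4 + 49*I*√5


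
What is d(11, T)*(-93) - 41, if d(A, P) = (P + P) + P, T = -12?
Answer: 3307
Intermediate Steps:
d(A, P) = 3*P (d(A, P) = 2*P + P = 3*P)
d(11, T)*(-93) - 41 = (3*(-12))*(-93) - 41 = -36*(-93) - 41 = 3348 - 41 = 3307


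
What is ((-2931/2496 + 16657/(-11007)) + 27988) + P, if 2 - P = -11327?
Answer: 360033553745/9157824 ≈ 39314.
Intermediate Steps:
P = 11329 (P = 2 - 1*(-11327) = 2 + 11327 = 11329)
((-2931/2496 + 16657/(-11007)) + 27988) + P = ((-2931/2496 + 16657/(-11007)) + 27988) + 11329 = ((-2931*1/2496 + 16657*(-1/11007)) + 27988) + 11329 = ((-977/832 - 16657/11007) + 27988) + 11329 = (-24612463/9157824 + 27988) + 11329 = 256284565649/9157824 + 11329 = 360033553745/9157824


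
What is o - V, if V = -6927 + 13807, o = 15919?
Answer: 9039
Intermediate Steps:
V = 6880
o - V = 15919 - 1*6880 = 15919 - 6880 = 9039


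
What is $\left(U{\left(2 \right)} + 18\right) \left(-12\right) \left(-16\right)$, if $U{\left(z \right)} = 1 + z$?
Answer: $4032$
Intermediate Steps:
$\left(U{\left(2 \right)} + 18\right) \left(-12\right) \left(-16\right) = \left(\left(1 + 2\right) + 18\right) \left(-12\right) \left(-16\right) = \left(3 + 18\right) \left(-12\right) \left(-16\right) = 21 \left(-12\right) \left(-16\right) = \left(-252\right) \left(-16\right) = 4032$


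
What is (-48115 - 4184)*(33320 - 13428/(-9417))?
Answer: -5470263902844/3139 ≈ -1.7427e+9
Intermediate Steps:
(-48115 - 4184)*(33320 - 13428/(-9417)) = -52299*(33320 - 13428*(-1/9417)) = -52299*(33320 + 4476/3139) = -52299*104595956/3139 = -5470263902844/3139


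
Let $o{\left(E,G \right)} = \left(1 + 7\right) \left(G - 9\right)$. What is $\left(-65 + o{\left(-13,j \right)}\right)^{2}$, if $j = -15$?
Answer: $66049$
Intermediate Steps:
$o{\left(E,G \right)} = -72 + 8 G$ ($o{\left(E,G \right)} = 8 \left(-9 + G\right) = -72 + 8 G$)
$\left(-65 + o{\left(-13,j \right)}\right)^{2} = \left(-65 + \left(-72 + 8 \left(-15\right)\right)\right)^{2} = \left(-65 - 192\right)^{2} = \left(-257\right)^{2} = 66049$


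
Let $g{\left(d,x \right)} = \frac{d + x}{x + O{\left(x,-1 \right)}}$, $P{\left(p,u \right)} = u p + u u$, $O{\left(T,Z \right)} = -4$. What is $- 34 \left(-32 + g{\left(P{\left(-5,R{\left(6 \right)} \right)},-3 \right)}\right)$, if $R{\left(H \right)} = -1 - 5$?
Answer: $1394$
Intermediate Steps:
$R{\left(H \right)} = -6$ ($R{\left(H \right)} = -1 - 5 = -6$)
$P{\left(p,u \right)} = u^{2} + p u$ ($P{\left(p,u \right)} = p u + u^{2} = u^{2} + p u$)
$g{\left(d,x \right)} = \frac{d + x}{-4 + x}$ ($g{\left(d,x \right)} = \frac{d + x}{x - 4} = \frac{d + x}{-4 + x}$)
$- 34 \left(-32 + g{\left(P{\left(-5,R{\left(6 \right)} \right)},-3 \right)}\right) = - 34 \left(-32 + \frac{- 6 \left(-5 - 6\right) - 3}{-4 - 3}\right) = - 34 \left(-32 + \frac{\left(-6\right) \left(-11\right) - 3}{-7}\right) = - 34 \left(-32 - \frac{66 - 3}{7}\right) = - 34 \left(-32 - 9\right) = \left(-34\right) \left(-41\right) = 1394$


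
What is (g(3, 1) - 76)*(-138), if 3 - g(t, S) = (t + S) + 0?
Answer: 10626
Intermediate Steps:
g(t, S) = 3 - S - t (g(t, S) = 3 - ((t + S) + 0) = 3 - ((S + t) + 0) = 3 - (S + t) = 3 + (-S - t) = 3 - S - t)
(g(3, 1) - 76)*(-138) = ((3 - 1*1 - 1*3) - 76)*(-138) = ((3 - 1 - 3) - 76)*(-138) = (-1 - 76)*(-138) = -77*(-138) = 10626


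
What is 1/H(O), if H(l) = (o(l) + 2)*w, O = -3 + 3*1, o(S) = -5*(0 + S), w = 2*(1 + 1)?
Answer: 1/8 ≈ 0.12500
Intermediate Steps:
w = 4 (w = 2*2 = 4)
o(S) = -5*S
O = 0 (O = -3 + 3 = 0)
H(l) = 8 - 20*l (H(l) = (-5*l + 2)*4 = (2 - 5*l)*4 = 8 - 20*l)
1/H(O) = 1/(8 - 20*0) = 1/(8 + 0) = 1/8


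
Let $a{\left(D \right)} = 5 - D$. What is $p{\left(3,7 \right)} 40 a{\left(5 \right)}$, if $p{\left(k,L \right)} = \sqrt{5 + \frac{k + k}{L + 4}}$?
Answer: $0$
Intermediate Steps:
$p{\left(k,L \right)} = \sqrt{5 + \frac{2 k}{4 + L}}$
$p{\left(3,7 \right)} 40 a{\left(5 \right)} = \sqrt{\frac{20 + 2 \cdot 3 + 5 \cdot 7}{4 + 7}} \cdot 40 \left(5 - 5\right) = \sqrt{\frac{20 + 6 + 35}{11}} \cdot 40 \left(5 - 5\right) = \sqrt{\frac{1}{11} \cdot 61} \cdot 40 \cdot 0 = \sqrt{\frac{61}{11}} \cdot 40 \cdot 0 = \frac{\sqrt{671}}{11} \cdot 40 \cdot 0 = \frac{40 \sqrt{671}}{11} \cdot 0 = 0$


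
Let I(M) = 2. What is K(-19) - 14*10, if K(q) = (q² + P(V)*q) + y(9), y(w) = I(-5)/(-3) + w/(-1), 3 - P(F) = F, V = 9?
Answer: 976/3 ≈ 325.33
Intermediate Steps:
P(F) = 3 - F
y(w) = -⅔ - w (y(w) = 2/(-3) + w/(-1) = 2*(-⅓) + w*(-1) = -⅔ - w)
K(q) = -29/3 + q² - 6*q (K(q) = (q² + (3 - 1*9)*q) + (-⅔ - 1*9) = (q² + (3 - 9)*q) + (-⅔ - 9) = (q² - 6*q) - 29/3 = -29/3 + q² - 6*q)
K(-19) - 14*10 = (-29/3 + (-19)² - 6*(-19)) - 14*10 = (-29/3 + 361 + 114) - 140 = 1396/3 - 140 = 976/3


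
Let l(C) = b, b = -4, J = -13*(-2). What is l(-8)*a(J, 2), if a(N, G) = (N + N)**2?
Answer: -10816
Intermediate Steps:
J = 26
l(C) = -4
a(N, G) = 4*N**2 (a(N, G) = (2*N)**2 = 4*N**2)
l(-8)*a(J, 2) = -16*26**2 = -16*676 = -4*2704 = -10816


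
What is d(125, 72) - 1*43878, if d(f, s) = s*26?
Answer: -42006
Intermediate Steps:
d(f, s) = 26*s
d(125, 72) - 1*43878 = 26*72 - 1*43878 = 1872 - 43878 = -42006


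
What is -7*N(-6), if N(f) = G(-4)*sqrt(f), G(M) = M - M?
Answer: 0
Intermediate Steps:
G(M) = 0
N(f) = 0 (N(f) = 0*sqrt(f) = 0)
-7*N(-6) = -7*0 = 0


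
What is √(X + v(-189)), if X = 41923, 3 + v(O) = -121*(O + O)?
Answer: √87658 ≈ 296.07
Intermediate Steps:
v(O) = -3 - 242*O (v(O) = -3 - 121*(O + O) = -3 - 242*O)
√(X + v(-189)) = √(41923 + (-3 - 242*(-189))) = √(41923 + (-3 + 45738)) = √(41923 + 45735) = √87658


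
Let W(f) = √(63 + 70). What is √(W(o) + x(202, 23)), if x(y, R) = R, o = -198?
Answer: √(23 + √133) ≈ 5.8764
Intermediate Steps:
W(f) = √133
√(W(o) + x(202, 23)) = √(√133 + 23) = √(23 + √133)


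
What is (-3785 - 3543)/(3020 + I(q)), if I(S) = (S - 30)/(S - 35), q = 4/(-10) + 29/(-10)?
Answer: -2806624/1156993 ≈ -2.4258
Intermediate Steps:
q = -33/10 (q = 4*(-⅒) + 29*(-⅒) = -⅖ - 29/10 = -33/10 ≈ -3.3000)
I(S) = (-30 + S)/(-35 + S)
(-3785 - 3543)/(3020 + I(q)) = (-3785 - 3543)/(3020 + (-30 - 33/10)/(-35 - 33/10)) = -7328/(3020 - 333/10/(-383/10)) = -7328/(3020 - 10/383*(-333/10)) = -7328/(3020 + 333/383) = -7328/1156993/383 = -7328*383/1156993 = -2806624/1156993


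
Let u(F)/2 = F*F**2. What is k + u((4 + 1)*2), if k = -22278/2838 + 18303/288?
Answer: 93345325/45408 ≈ 2055.7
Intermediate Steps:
u(F) = 2*F**3 (u(F) = 2*(F*F**2) = 2*F**3)
k = 2529325/45408 (k = -22278*1/2838 + 18303*(1/288) = -3713/473 + 6101/96 = 2529325/45408 ≈ 55.702)
k + u((4 + 1)*2) = 2529325/45408 + 2*((4 + 1)*2)**3 = 2529325/45408 + 2*(5*2)**3 = 2529325/45408 + 2*10**3 = 2529325/45408 + 2*1000 = 2529325/45408 + 2000 = 93345325/45408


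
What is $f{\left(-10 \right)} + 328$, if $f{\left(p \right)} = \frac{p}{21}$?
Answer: $\frac{6878}{21} \approx 327.52$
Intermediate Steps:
$f{\left(p \right)} = \frac{p}{21}$ ($f{\left(p \right)} = p \frac{1}{21} = \frac{p}{21}$)
$f{\left(-10 \right)} + 328 = \frac{1}{21} \left(-10\right) + 328 = - \frac{10}{21} + 328 = \frac{6878}{21}$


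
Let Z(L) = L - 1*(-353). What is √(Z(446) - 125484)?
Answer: I*√124685 ≈ 353.11*I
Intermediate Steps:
Z(L) = 353 + L (Z(L) = L + 353 = 353 + L)
√(Z(446) - 125484) = √((353 + 446) - 125484) = √(799 - 125484) = √(-124685) = I*√124685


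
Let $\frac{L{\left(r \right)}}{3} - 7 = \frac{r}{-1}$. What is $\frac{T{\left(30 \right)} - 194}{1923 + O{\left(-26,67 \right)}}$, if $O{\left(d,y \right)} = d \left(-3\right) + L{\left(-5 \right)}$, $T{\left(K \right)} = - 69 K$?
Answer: $- \frac{2264}{2037} \approx -1.1114$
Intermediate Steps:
$L{\left(r \right)} = 21 - 3 r$ ($L{\left(r \right)} = 21 + 3 \frac{r}{-1} = 21 + 3 r \left(-1\right) = 21 + 3 \left(- r\right) = 21 - 3 r$)
$O{\left(d,y \right)} = 36 - 3 d$ ($O{\left(d,y \right)} = d \left(-3\right) + \left(21 - -15\right) = - 3 d + \left(21 + 15\right) = - 3 d + 36 = 36 - 3 d$)
$\frac{T{\left(30 \right)} - 194}{1923 + O{\left(-26,67 \right)}} = \frac{\left(-69\right) 30 - 194}{1923 + \left(36 - -78\right)} = \frac{-2070 - 194}{1923 + \left(36 + 78\right)} = - \frac{2264}{1923 + 114} = - \frac{2264}{2037}$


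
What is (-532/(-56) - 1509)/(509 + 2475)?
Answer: -2999/5968 ≈ -0.50251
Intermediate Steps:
(-532/(-56) - 1509)/(509 + 2475) = (-532*(-1/56) - 1509)/2984 = (19/2 - 1509)*(1/2984) = -2999/2*1/2984 = -2999/5968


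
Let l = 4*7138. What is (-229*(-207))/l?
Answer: 47403/28552 ≈ 1.6602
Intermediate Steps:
l = 28552
(-229*(-207))/l = -229*(-207)/28552 = 47403*(1/28552) = 47403/28552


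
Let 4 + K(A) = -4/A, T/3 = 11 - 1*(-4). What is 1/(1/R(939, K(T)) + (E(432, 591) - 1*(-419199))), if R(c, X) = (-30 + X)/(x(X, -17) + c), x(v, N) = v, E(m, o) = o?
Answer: 1534/643915789 ≈ 2.3823e-6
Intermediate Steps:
T = 45 (T = 3*(11 - 1*(-4)) = 3*(11 + 4) = 3*15 = 45)
K(A) = -4 - 4/A
R(c, X) = (-30 + X)/(X + c)
1/(1/R(939, K(T)) + (E(432, 591) - 1*(-419199))) = 1/(1/((-30 + (-4 - 4/45))/((-4 - 4/45) + 939)) + (591 - 1*(-419199))) = 1/(1/((-30 + (-4 - 4*1/45))/((-4 - 4*1/45) + 939)) + (591 + 419199)) = 1/(1/((-30 + (-4 - 4/45))/((-4 - 4/45) + 939)) + 419790) = 1/(1/((-30 - 184/45)/(-184/45 + 939)) + 419790) = 1/(1/(-1534/45/(42071/45)) + 419790) = 1/(1/((45/42071)*(-1534/45)) + 419790) = 1/(1/(-1534/42071) + 419790) = 1/(-42071/1534 + 419790) = 1/(643915789/1534) = 1534/643915789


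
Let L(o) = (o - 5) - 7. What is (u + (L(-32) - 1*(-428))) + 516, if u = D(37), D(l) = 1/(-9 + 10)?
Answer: 901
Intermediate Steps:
L(o) = -12 + o (L(o) = (-5 + o) - 7 = -12 + o)
D(l) = 1 (D(l) = 1/1 = 1)
u = 1
(u + (L(-32) - 1*(-428))) + 516 = (1 + ((-12 - 32) - 1*(-428))) + 516 = (1 + (-44 + 428)) + 516 = (1 + 384) + 516 = 385 + 516 = 901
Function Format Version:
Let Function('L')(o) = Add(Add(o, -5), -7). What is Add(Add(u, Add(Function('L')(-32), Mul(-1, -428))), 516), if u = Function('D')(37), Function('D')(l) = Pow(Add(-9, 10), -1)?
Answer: 901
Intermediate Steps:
Function('L')(o) = Add(-12, o) (Function('L')(o) = Add(Add(-5, o), -7) = Add(-12, o))
Function('D')(l) = 1 (Function('D')(l) = Pow(1, -1) = 1)
u = 1
Add(Add(u, Add(Function('L')(-32), Mul(-1, -428))), 516) = Add(Add(1, Add(Add(-12, -32), Mul(-1, -428))), 516) = Add(Add(1, Add(-44, 428)), 516) = Add(Add(1, 384), 516) = Add(385, 516) = 901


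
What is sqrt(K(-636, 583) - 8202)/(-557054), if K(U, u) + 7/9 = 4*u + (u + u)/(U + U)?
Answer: -I*sqrt(211381)/3342324 ≈ -0.00013756*I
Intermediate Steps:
K(U, u) = -7/9 + 4*u + u/U (K(U, u) = -7/9 + (4*u + (u + u)/(U + U)) = -7/9 + (4*u + (2*u)/((2*U))) = -7/9 + (4*u + (2*u)*(1/(2*U))) = -7/9 + (4*u + u/U) = -7/9 + 4*u + u/U)
sqrt(K(-636, 583) - 8202)/(-557054) = sqrt((-7/9 + 4*583 + 583/(-636)) - 8202)/(-557054) = sqrt((-7/9 + 2332 + 583*(-1/636)) - 8202)*(-1/557054) = sqrt((-7/9 + 2332 - 11/12) - 8202)*(-1/557054) = sqrt(83891/36 - 8202)*(-1/557054) = sqrt(-211381/36)*(-1/557054) = (I*sqrt(211381)/6)*(-1/557054) = -I*sqrt(211381)/3342324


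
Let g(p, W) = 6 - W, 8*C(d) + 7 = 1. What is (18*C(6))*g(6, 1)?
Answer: -135/2 ≈ -67.500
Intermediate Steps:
C(d) = -¾ (C(d) = -7/8 + (⅛)*1 = -7/8 + ⅛ = -¾)
(18*C(6))*g(6, 1) = (18*(-¾))*(6 - 1*1) = -27*(6 - 1)/2 = -27/2*5 = -135/2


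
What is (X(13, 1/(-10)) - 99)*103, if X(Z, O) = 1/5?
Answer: -50882/5 ≈ -10176.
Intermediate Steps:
X(Z, O) = ⅕
(X(13, 1/(-10)) - 99)*103 = (⅕ - 99)*103 = -494/5*103 = -50882/5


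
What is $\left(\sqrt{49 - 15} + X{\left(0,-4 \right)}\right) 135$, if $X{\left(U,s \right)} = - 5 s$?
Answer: $2700 + 135 \sqrt{34} \approx 3487.2$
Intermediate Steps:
$\left(\sqrt{49 - 15} + X{\left(0,-4 \right)}\right) 135 = \left(\sqrt{49 - 15} - -20\right) 135 = \left(\sqrt{34} + 20\right) 135 = \left(20 + \sqrt{34}\right) 135 = 2700 + 135 \sqrt{34}$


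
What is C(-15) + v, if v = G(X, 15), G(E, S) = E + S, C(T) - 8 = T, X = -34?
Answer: -26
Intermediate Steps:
C(T) = 8 + T
v = -19 (v = -34 + 15 = -19)
C(-15) + v = (8 - 15) - 19 = -7 - 19 = -26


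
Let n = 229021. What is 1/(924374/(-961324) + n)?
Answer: 480662/110081229715 ≈ 4.3664e-6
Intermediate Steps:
1/(924374/(-961324) + n) = 1/(924374/(-961324) + 229021) = 1/(924374*(-1/961324) + 229021) = 1/(-462187/480662 + 229021) = 1/(110081229715/480662) = 480662/110081229715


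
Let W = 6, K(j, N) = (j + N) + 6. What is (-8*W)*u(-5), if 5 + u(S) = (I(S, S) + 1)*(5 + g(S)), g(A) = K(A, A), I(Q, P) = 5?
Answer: -48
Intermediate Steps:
K(j, N) = 6 + N + j (K(j, N) = (N + j) + 6 = 6 + N + j)
g(A) = 6 + 2*A (g(A) = 6 + A + A = 6 + 2*A)
u(S) = 61 + 12*S (u(S) = -5 + (5 + 1)*(5 + (6 + 2*S)) = -5 + 6*(11 + 2*S) = -5 + (66 + 12*S) = 61 + 12*S)
(-8*W)*u(-5) = (-8*6)*(61 + 12*(-5)) = -48*(61 - 60) = -48*1 = -48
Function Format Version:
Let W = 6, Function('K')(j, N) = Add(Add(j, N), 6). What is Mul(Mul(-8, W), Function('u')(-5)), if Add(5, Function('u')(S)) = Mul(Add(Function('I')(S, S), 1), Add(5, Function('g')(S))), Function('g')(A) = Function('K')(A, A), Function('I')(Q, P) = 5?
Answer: -48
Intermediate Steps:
Function('K')(j, N) = Add(6, N, j) (Function('K')(j, N) = Add(Add(N, j), 6) = Add(6, N, j))
Function('g')(A) = Add(6, Mul(2, A)) (Function('g')(A) = Add(6, A, A) = Add(6, Mul(2, A)))
Function('u')(S) = Add(61, Mul(12, S)) (Function('u')(S) = Add(-5, Mul(Add(5, 1), Add(5, Add(6, Mul(2, S))))) = Add(-5, Mul(6, Add(11, Mul(2, S)))) = Add(-5, Add(66, Mul(12, S))) = Add(61, Mul(12, S)))
Mul(Mul(-8, W), Function('u')(-5)) = Mul(Mul(-8, 6), Add(61, Mul(12, -5))) = Mul(-48, Add(61, -60)) = Mul(-48, 1) = -48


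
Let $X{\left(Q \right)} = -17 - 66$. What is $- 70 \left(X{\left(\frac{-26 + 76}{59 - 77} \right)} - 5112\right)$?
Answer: $363650$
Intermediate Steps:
$X{\left(Q \right)} = -83$
$- 70 \left(X{\left(\frac{-26 + 76}{59 - 77} \right)} - 5112\right) = - 70 \left(-83 - 5112\right) = \left(-70\right) \left(-5195\right) = 363650$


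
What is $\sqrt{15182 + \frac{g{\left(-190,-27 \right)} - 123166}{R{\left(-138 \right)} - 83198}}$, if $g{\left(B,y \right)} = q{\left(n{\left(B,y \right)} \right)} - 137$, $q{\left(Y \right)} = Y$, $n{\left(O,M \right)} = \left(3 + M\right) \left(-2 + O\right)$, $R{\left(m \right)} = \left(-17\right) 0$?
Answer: $\frac{7 \sqrt{2144862660362}}{83198} \approx 123.22$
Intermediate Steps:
$R{\left(m \right)} = 0$
$n{\left(O,M \right)} = \left(-2 + O\right) \left(3 + M\right)$
$g{\left(B,y \right)} = -143 - 2 y + 3 B + B y$ ($g{\left(B,y \right)} = \left(-6 - 2 y + 3 B + y B\right) - 137 = \left(-6 - 2 y + 3 B + B y\right) - 137 = -143 - 2 y + 3 B + B y$)
$\sqrt{15182 + \frac{g{\left(-190,-27 \right)} - 123166}{R{\left(-138 \right)} - 83198}} = \sqrt{15182 + \frac{\left(-143 - -54 + 3 \left(-190\right) - -5130\right) - 123166}{0 - 83198}} = \sqrt{15182 + \frac{\left(-143 + 54 - 570 + 5130\right) - 123166}{-83198}} = \sqrt{15182 + \left(4471 - 123166\right) \left(- \frac{1}{83198}\right)} = \sqrt{15182 - - \frac{118695}{83198}} = \sqrt{15182 + \frac{118695}{83198}} = \sqrt{\frac{1263230731}{83198}} = \frac{7 \sqrt{2144862660362}}{83198}$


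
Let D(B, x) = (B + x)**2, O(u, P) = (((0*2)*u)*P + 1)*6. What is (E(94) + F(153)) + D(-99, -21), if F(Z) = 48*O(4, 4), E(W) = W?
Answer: 14782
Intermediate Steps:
O(u, P) = 6 (O(u, P) = ((0*u)*P + 1)*6 = (0*P + 1)*6 = (0 + 1)*6 = 1*6 = 6)
F(Z) = 288 (F(Z) = 48*6 = 288)
(E(94) + F(153)) + D(-99, -21) = (94 + 288) + (-99 - 21)**2 = 382 + (-120)**2 = 382 + 14400 = 14782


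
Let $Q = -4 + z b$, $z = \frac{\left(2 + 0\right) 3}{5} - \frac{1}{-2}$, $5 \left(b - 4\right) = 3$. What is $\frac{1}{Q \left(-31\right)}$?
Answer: $- \frac{50}{5921} \approx -0.0084445$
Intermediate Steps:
$b = \frac{23}{5}$ ($b = 4 + \frac{1}{5} \cdot 3 = 4 + \frac{3}{5} = \frac{23}{5} \approx 4.6$)
$z = \frac{17}{10}$ ($z = 2 \cdot 3 \cdot \frac{1}{5} - - \frac{1}{2} = 6 \cdot \frac{1}{5} + \frac{1}{2} = \frac{6}{5} + \frac{1}{2} = \frac{17}{10} \approx 1.7$)
$Q = \frac{191}{50}$ ($Q = -4 + \frac{17}{10} \cdot \frac{23}{5} = -4 + \frac{391}{50} = \frac{191}{50} \approx 3.82$)
$\frac{1}{Q \left(-31\right)} = \frac{1}{\frac{191}{50} \left(-31\right)} = \frac{1}{- \frac{5921}{50}} = - \frac{50}{5921}$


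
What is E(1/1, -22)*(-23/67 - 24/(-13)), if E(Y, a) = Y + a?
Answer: -27489/871 ≈ -31.560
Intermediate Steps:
E(1/1, -22)*(-23/67 - 24/(-13)) = (1/1 - 22)*(-23/67 - 24/(-13)) = (1 - 22)*(-23*1/67 - 24*(-1/13)) = -21*(-23/67 + 24/13) = -21*1309/871 = -27489/871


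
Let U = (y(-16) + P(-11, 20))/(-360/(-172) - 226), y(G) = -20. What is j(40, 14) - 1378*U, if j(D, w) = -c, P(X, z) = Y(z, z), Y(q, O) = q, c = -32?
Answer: 32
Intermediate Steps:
P(X, z) = z
j(D, w) = 32 (j(D, w) = -1*(-32) = 32)
U = 0 (U = (-20 + 20)/(-360/(-172) - 226) = 0/(-360*(-1/172) - 226) = 0/(90/43 - 226) = 0/(-9628/43) = 0*(-43/9628) = 0)
j(40, 14) - 1378*U = 32 - 1378*0 = 32 + 0 = 32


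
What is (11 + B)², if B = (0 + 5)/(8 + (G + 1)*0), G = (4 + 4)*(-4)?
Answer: 8649/64 ≈ 135.14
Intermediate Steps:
G = -32 (G = 8*(-4) = -32)
B = 5/8 (B = (0 + 5)/(8 + (-32 + 1)*0) = 5/(8 - 31*0) = 5/(8 + 0) = 5/8 ≈ 0.62500)
(11 + B)² = (11 + 5/8)² = (93/8)² = 8649/64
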